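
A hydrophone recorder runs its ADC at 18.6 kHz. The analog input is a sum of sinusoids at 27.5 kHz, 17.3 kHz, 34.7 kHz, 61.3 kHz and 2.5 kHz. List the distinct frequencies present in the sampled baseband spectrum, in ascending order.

1.3 kHz, 2.5 kHz, 5.5 kHz, 8.9 kHz

fs/2 = 9.3 kHz.
27.5 kHz mod fs = 8.9 kHz.
8.9 kHz ≤ fs/2 = 9.3 kHz, appears at 8.9 kHz.
17.3 kHz > fs/2 = 9.3 kHz, folds to fs − 17.3 kHz = 1.3 kHz.
34.7 kHz mod fs = 16.1 kHz.
16.1 kHz > fs/2 = 9.3 kHz, folds to fs − 16.1 kHz = 2.5 kHz.
61.3 kHz mod fs = 5.5 kHz.
5.5 kHz ≤ fs/2 = 9.3 kHz, appears at 5.5 kHz.
2.5 kHz ≤ fs/2 = 9.3 kHz, passes unchanged.
Distinct values: {1.3 kHz, 2.5 kHz, 5.5 kHz, 8.9 kHz}.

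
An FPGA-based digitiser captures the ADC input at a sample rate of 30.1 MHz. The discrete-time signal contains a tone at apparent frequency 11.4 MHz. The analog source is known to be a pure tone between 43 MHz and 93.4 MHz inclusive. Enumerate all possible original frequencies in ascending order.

Frequencies that alias to 11.4 MHz are k·fs ± 11.4 MHz for integer k ≥ 0.
k=0: 11.4 MHz.
k=1: 18.7 MHz, 41.5 MHz.
k=2: 48.8 MHz, 71.6 MHz.
k=3: 78.9 MHz, 101.7 MHz.
k=4: 109 MHz, 131.8 MHz.
Within [43 MHz, 93.4 MHz]: 48.8 MHz, 71.6 MHz, 78.9 MHz.

48.8 MHz, 71.6 MHz, 78.9 MHz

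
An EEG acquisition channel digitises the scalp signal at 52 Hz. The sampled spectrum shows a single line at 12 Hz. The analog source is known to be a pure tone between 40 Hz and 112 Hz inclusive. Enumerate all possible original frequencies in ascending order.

Frequencies that alias to 12 Hz are k·fs ± 12 Hz for integer k ≥ 0.
k=0: 12 Hz.
k=1: 40 Hz, 64 Hz.
k=2: 92 Hz, 116 Hz.
k=3: 144 Hz, 168 Hz.
Within [40 Hz, 112 Hz]: 40 Hz, 64 Hz, 92 Hz.

40 Hz, 64 Hz, 92 Hz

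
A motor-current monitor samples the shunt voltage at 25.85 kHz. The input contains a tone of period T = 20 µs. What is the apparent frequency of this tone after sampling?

1.7 kHz

T = 20 µs → f = 1/T = 50 kHz.
50 kHz mod fs = 24.15 kHz.
24.15 kHz > fs/2 = 12.925 kHz, folds to fs − 24.15 kHz = 1.7 kHz.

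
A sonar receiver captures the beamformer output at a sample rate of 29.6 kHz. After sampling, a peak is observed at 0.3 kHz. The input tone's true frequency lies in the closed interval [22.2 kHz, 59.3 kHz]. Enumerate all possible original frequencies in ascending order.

29.3 kHz, 29.9 kHz, 58.9 kHz

Frequencies that alias to 0.3 kHz are k·fs ± 0.3 kHz for integer k ≥ 0.
k=0: 0.3 kHz.
k=1: 29.3 kHz, 29.9 kHz.
k=2: 58.9 kHz, 59.5 kHz.
k=3: 88.5 kHz, 89.1 kHz.
Within [22.2 kHz, 59.3 kHz]: 29.3 kHz, 29.9 kHz, 58.9 kHz.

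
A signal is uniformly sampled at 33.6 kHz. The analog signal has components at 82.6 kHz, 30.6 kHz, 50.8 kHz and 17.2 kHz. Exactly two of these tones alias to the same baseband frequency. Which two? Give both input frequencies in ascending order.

17.2 kHz, 50.8 kHz

fs/2 = 16.8 kHz.
82.6 kHz mod fs = 15.4 kHz.
15.4 kHz ≤ fs/2 = 16.8 kHz, appears at 15.4 kHz.
30.6 kHz > fs/2 = 16.8 kHz, folds to fs − 30.6 kHz = 3 kHz.
50.8 kHz mod fs = 17.2 kHz.
17.2 kHz > fs/2 = 16.8 kHz, folds to fs − 17.2 kHz = 16.4 kHz.
17.2 kHz > fs/2 = 16.8 kHz, folds to fs − 17.2 kHz = 16.4 kHz.
17.2 kHz and 50.8 kHz both map to 16.4 kHz.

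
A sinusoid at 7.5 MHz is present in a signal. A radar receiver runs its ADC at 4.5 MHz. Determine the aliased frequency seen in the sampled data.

7.5 MHz mod fs = 3 MHz.
3 MHz > fs/2 = 2.25 MHz, folds to fs − 3 MHz = 1.5 MHz.

1.5 MHz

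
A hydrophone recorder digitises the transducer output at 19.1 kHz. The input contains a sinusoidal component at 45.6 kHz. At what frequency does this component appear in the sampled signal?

45.6 kHz mod fs = 7.4 kHz.
7.4 kHz ≤ fs/2 = 9.55 kHz, appears at 7.4 kHz.

7.4 kHz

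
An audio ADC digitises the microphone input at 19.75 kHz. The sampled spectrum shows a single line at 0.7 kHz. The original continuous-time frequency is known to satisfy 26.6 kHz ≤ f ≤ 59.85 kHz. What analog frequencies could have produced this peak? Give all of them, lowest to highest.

38.8 kHz, 40.2 kHz, 58.55 kHz

Frequencies that alias to 0.7 kHz are k·fs ± 0.7 kHz for integer k ≥ 0.
k=0: 0.7 kHz.
k=1: 19.05 kHz, 20.45 kHz.
k=2: 38.8 kHz, 40.2 kHz.
k=3: 58.55 kHz, 59.95 kHz.
k=4: 78.3 kHz, 79.7 kHz.
Within [26.6 kHz, 59.85 kHz]: 38.8 kHz, 40.2 kHz, 58.55 kHz.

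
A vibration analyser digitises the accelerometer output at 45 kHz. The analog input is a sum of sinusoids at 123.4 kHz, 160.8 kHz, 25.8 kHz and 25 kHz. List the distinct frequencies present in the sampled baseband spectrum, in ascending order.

11.6 kHz, 19.2 kHz, 20 kHz

fs/2 = 22.5 kHz.
123.4 kHz mod fs = 33.4 kHz.
33.4 kHz > fs/2 = 22.5 kHz, folds to fs − 33.4 kHz = 11.6 kHz.
160.8 kHz mod fs = 25.8 kHz.
25.8 kHz > fs/2 = 22.5 kHz, folds to fs − 25.8 kHz = 19.2 kHz.
25.8 kHz > fs/2 = 22.5 kHz, folds to fs − 25.8 kHz = 19.2 kHz.
25 kHz > fs/2 = 22.5 kHz, folds to fs − 25 kHz = 20 kHz.
Distinct values: {11.6 kHz, 19.2 kHz, 20 kHz}.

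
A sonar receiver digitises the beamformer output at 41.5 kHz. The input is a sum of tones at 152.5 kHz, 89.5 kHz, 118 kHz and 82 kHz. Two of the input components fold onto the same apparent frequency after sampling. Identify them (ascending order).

fs/2 = 20.75 kHz.
152.5 kHz mod fs = 28 kHz.
28 kHz > fs/2 = 20.75 kHz, folds to fs − 28 kHz = 13.5 kHz.
89.5 kHz mod fs = 6.5 kHz.
6.5 kHz ≤ fs/2 = 20.75 kHz, appears at 6.5 kHz.
118 kHz mod fs = 35 kHz.
35 kHz > fs/2 = 20.75 kHz, folds to fs − 35 kHz = 6.5 kHz.
82 kHz mod fs = 40.5 kHz.
40.5 kHz > fs/2 = 20.75 kHz, folds to fs − 40.5 kHz = 1 kHz.
89.5 kHz and 118 kHz both map to 6.5 kHz.

89.5 kHz, 118 kHz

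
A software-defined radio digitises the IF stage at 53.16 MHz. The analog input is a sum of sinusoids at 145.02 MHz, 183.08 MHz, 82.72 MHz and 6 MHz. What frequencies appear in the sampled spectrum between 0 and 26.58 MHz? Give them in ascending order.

6 MHz, 14.46 MHz, 23.6 MHz

fs/2 = 26.58 MHz.
145.02 MHz mod fs = 38.7 MHz.
38.7 MHz > fs/2 = 26.58 MHz, folds to fs − 38.7 MHz = 14.46 MHz.
183.08 MHz mod fs = 23.6 MHz.
23.6 MHz ≤ fs/2 = 26.58 MHz, appears at 23.6 MHz.
82.72 MHz mod fs = 29.56 MHz.
29.56 MHz > fs/2 = 26.58 MHz, folds to fs − 29.56 MHz = 23.6 MHz.
6 MHz ≤ fs/2 = 26.58 MHz, passes unchanged.
Distinct values: {6 MHz, 14.46 MHz, 23.6 MHz}.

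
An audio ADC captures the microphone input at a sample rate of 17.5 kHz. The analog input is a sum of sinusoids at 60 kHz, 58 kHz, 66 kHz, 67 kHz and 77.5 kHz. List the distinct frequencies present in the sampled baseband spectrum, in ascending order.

3 kHz, 4 kHz, 5.5 kHz, 7.5 kHz

fs/2 = 8.75 kHz.
60 kHz mod fs = 7.5 kHz.
7.5 kHz ≤ fs/2 = 8.75 kHz, appears at 7.5 kHz.
58 kHz mod fs = 5.5 kHz.
5.5 kHz ≤ fs/2 = 8.75 kHz, appears at 5.5 kHz.
66 kHz mod fs = 13.5 kHz.
13.5 kHz > fs/2 = 8.75 kHz, folds to fs − 13.5 kHz = 4 kHz.
67 kHz mod fs = 14.5 kHz.
14.5 kHz > fs/2 = 8.75 kHz, folds to fs − 14.5 kHz = 3 kHz.
77.5 kHz mod fs = 7.5 kHz.
7.5 kHz ≤ fs/2 = 8.75 kHz, appears at 7.5 kHz.
Distinct values: {3 kHz, 4 kHz, 5.5 kHz, 7.5 kHz}.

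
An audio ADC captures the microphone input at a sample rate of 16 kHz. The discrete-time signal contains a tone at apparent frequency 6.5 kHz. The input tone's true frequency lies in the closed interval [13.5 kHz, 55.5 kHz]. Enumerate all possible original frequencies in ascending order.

22.5 kHz, 25.5 kHz, 38.5 kHz, 41.5 kHz, 54.5 kHz

Frequencies that alias to 6.5 kHz are k·fs ± 6.5 kHz for integer k ≥ 0.
k=0: 6.5 kHz.
k=1: 9.5 kHz, 22.5 kHz.
k=2: 25.5 kHz, 38.5 kHz.
k=3: 41.5 kHz, 54.5 kHz.
k=4: 57.5 kHz, 70.5 kHz.
Within [13.5 kHz, 55.5 kHz]: 22.5 kHz, 25.5 kHz, 38.5 kHz, 41.5 kHz, 54.5 kHz.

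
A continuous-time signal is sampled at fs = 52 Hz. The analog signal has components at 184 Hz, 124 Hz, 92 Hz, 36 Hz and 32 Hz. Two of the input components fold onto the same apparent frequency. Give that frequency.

fs/2 = 26 Hz.
184 Hz mod fs = 28 Hz.
28 Hz > fs/2 = 26 Hz, folds to fs − 28 Hz = 24 Hz.
124 Hz mod fs = 20 Hz.
20 Hz ≤ fs/2 = 26 Hz, appears at 20 Hz.
92 Hz mod fs = 40 Hz.
40 Hz > fs/2 = 26 Hz, folds to fs − 40 Hz = 12 Hz.
36 Hz > fs/2 = 26 Hz, folds to fs − 36 Hz = 16 Hz.
32 Hz > fs/2 = 26 Hz, folds to fs − 32 Hz = 20 Hz.
32 Hz and 124 Hz both map to 20 Hz.

20 Hz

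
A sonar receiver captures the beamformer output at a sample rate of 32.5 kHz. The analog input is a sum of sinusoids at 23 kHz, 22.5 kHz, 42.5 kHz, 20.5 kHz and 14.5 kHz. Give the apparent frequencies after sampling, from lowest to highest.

fs/2 = 16.25 kHz.
23 kHz > fs/2 = 16.25 kHz, folds to fs − 23 kHz = 9.5 kHz.
22.5 kHz > fs/2 = 16.25 kHz, folds to fs − 22.5 kHz = 10 kHz.
42.5 kHz mod fs = 10 kHz.
10 kHz ≤ fs/2 = 16.25 kHz, appears at 10 kHz.
20.5 kHz > fs/2 = 16.25 kHz, folds to fs − 20.5 kHz = 12 kHz.
14.5 kHz ≤ fs/2 = 16.25 kHz, passes unchanged.
Distinct values: {9.5 kHz, 10 kHz, 12 kHz, 14.5 kHz}.

9.5 kHz, 10 kHz, 12 kHz, 14.5 kHz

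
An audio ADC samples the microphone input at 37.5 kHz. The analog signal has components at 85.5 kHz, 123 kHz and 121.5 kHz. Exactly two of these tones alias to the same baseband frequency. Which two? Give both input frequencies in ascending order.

85.5 kHz, 123 kHz

fs/2 = 18.75 kHz.
85.5 kHz mod fs = 10.5 kHz.
10.5 kHz ≤ fs/2 = 18.75 kHz, appears at 10.5 kHz.
123 kHz mod fs = 10.5 kHz.
10.5 kHz ≤ fs/2 = 18.75 kHz, appears at 10.5 kHz.
121.5 kHz mod fs = 9 kHz.
9 kHz ≤ fs/2 = 18.75 kHz, appears at 9 kHz.
85.5 kHz and 123 kHz both map to 10.5 kHz.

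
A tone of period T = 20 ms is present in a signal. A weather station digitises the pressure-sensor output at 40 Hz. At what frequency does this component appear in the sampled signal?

10 Hz

T = 20 ms → f = 1/T = 50 Hz.
50 Hz mod fs = 10 Hz.
10 Hz ≤ fs/2 = 20 Hz, appears at 10 Hz.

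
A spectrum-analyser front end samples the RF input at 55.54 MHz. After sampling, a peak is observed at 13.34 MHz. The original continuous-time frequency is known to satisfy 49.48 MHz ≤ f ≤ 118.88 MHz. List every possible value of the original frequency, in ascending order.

68.88 MHz, 97.74 MHz

Frequencies that alias to 13.34 MHz are k·fs ± 13.34 MHz for integer k ≥ 0.
k=0: 13.34 MHz.
k=1: 42.2 MHz, 68.88 MHz.
k=2: 97.74 MHz, 124.42 MHz.
k=3: 153.28 MHz, 179.96 MHz.
Within [49.48 MHz, 118.88 MHz]: 68.88 MHz, 97.74 MHz.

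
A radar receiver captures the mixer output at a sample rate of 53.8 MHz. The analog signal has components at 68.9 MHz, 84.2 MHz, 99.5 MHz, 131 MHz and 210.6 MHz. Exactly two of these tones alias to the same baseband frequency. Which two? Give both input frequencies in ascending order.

84.2 MHz, 131 MHz

fs/2 = 26.9 MHz.
68.9 MHz mod fs = 15.1 MHz.
15.1 MHz ≤ fs/2 = 26.9 MHz, appears at 15.1 MHz.
84.2 MHz mod fs = 30.4 MHz.
30.4 MHz > fs/2 = 26.9 MHz, folds to fs − 30.4 MHz = 23.4 MHz.
99.5 MHz mod fs = 45.7 MHz.
45.7 MHz > fs/2 = 26.9 MHz, folds to fs − 45.7 MHz = 8.1 MHz.
131 MHz mod fs = 23.4 MHz.
23.4 MHz ≤ fs/2 = 26.9 MHz, appears at 23.4 MHz.
210.6 MHz mod fs = 49.2 MHz.
49.2 MHz > fs/2 = 26.9 MHz, folds to fs − 49.2 MHz = 4.6 MHz.
84.2 MHz and 131 MHz both map to 23.4 MHz.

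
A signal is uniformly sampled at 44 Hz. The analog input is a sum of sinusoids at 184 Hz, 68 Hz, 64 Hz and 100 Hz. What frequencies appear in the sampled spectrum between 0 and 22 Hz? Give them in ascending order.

8 Hz, 12 Hz, 20 Hz

fs/2 = 22 Hz.
184 Hz mod fs = 8 Hz.
8 Hz ≤ fs/2 = 22 Hz, appears at 8 Hz.
68 Hz mod fs = 24 Hz.
24 Hz > fs/2 = 22 Hz, folds to fs − 24 Hz = 20 Hz.
64 Hz mod fs = 20 Hz.
20 Hz ≤ fs/2 = 22 Hz, appears at 20 Hz.
100 Hz mod fs = 12 Hz.
12 Hz ≤ fs/2 = 22 Hz, appears at 12 Hz.
Distinct values: {8 Hz, 12 Hz, 20 Hz}.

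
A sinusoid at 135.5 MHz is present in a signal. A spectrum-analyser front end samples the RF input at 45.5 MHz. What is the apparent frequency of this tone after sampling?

1 MHz

135.5 MHz mod fs = 44.5 MHz.
44.5 MHz > fs/2 = 22.75 MHz, folds to fs − 44.5 MHz = 1 MHz.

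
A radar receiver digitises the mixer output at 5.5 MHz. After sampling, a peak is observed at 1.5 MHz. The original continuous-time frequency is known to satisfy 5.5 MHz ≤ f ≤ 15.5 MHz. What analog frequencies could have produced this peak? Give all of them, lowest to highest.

7 MHz, 9.5 MHz, 12.5 MHz, 15 MHz

Frequencies that alias to 1.5 MHz are k·fs ± 1.5 MHz for integer k ≥ 0.
k=0: 1.5 MHz.
k=1: 4 MHz, 7 MHz.
k=2: 9.5 MHz, 12.5 MHz.
k=3: 15 MHz, 18 MHz.
k=4: 20.5 MHz, 23.5 MHz.
Within [5.5 MHz, 15.5 MHz]: 7 MHz, 9.5 MHz, 12.5 MHz, 15 MHz.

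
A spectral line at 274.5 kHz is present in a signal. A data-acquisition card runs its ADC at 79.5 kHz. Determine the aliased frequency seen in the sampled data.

274.5 kHz mod fs = 36 kHz.
36 kHz ≤ fs/2 = 39.75 kHz, appears at 36 kHz.

36 kHz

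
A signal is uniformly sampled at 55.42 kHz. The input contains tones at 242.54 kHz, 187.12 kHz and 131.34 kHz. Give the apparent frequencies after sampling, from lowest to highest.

fs/2 = 27.71 kHz.
242.54 kHz mod fs = 20.86 kHz.
20.86 kHz ≤ fs/2 = 27.71 kHz, appears at 20.86 kHz.
187.12 kHz mod fs = 20.86 kHz.
20.86 kHz ≤ fs/2 = 27.71 kHz, appears at 20.86 kHz.
131.34 kHz mod fs = 20.5 kHz.
20.5 kHz ≤ fs/2 = 27.71 kHz, appears at 20.5 kHz.
Distinct values: {20.5 kHz, 20.86 kHz}.

20.5 kHz, 20.86 kHz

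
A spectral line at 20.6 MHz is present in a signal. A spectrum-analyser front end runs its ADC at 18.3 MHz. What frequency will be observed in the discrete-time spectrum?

20.6 MHz mod fs = 2.3 MHz.
2.3 MHz ≤ fs/2 = 9.15 MHz, appears at 2.3 MHz.

2.3 MHz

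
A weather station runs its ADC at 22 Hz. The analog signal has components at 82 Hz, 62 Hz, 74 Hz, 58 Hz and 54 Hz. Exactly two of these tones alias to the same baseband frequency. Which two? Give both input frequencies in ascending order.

58 Hz, 74 Hz

fs/2 = 11 Hz.
82 Hz mod fs = 16 Hz.
16 Hz > fs/2 = 11 Hz, folds to fs − 16 Hz = 6 Hz.
62 Hz mod fs = 18 Hz.
18 Hz > fs/2 = 11 Hz, folds to fs − 18 Hz = 4 Hz.
74 Hz mod fs = 8 Hz.
8 Hz ≤ fs/2 = 11 Hz, appears at 8 Hz.
58 Hz mod fs = 14 Hz.
14 Hz > fs/2 = 11 Hz, folds to fs − 14 Hz = 8 Hz.
54 Hz mod fs = 10 Hz.
10 Hz ≤ fs/2 = 11 Hz, appears at 10 Hz.
58 Hz and 74 Hz both map to 8 Hz.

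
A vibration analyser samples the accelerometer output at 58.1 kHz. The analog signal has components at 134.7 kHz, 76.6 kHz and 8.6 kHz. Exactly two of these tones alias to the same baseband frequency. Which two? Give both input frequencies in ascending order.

fs/2 = 29.05 kHz.
134.7 kHz mod fs = 18.5 kHz.
18.5 kHz ≤ fs/2 = 29.05 kHz, appears at 18.5 kHz.
76.6 kHz mod fs = 18.5 kHz.
18.5 kHz ≤ fs/2 = 29.05 kHz, appears at 18.5 kHz.
8.6 kHz ≤ fs/2 = 29.05 kHz, passes unchanged.
76.6 kHz and 134.7 kHz both map to 18.5 kHz.

76.6 kHz, 134.7 kHz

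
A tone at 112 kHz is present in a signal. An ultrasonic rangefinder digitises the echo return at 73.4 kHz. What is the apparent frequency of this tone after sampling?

112 kHz mod fs = 38.6 kHz.
38.6 kHz > fs/2 = 36.7 kHz, folds to fs − 38.6 kHz = 34.8 kHz.

34.8 kHz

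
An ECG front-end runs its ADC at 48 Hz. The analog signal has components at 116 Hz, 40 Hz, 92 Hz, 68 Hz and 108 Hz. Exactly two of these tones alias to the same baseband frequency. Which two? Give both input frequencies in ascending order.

fs/2 = 24 Hz.
116 Hz mod fs = 20 Hz.
20 Hz ≤ fs/2 = 24 Hz, appears at 20 Hz.
40 Hz > fs/2 = 24 Hz, folds to fs − 40 Hz = 8 Hz.
92 Hz mod fs = 44 Hz.
44 Hz > fs/2 = 24 Hz, folds to fs − 44 Hz = 4 Hz.
68 Hz mod fs = 20 Hz.
20 Hz ≤ fs/2 = 24 Hz, appears at 20 Hz.
108 Hz mod fs = 12 Hz.
12 Hz ≤ fs/2 = 24 Hz, appears at 12 Hz.
68 Hz and 116 Hz both map to 20 Hz.

68 Hz, 116 Hz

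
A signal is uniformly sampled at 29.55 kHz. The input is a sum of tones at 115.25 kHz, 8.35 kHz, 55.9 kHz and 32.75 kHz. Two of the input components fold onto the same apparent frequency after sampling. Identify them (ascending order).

fs/2 = 14.775 kHz.
115.25 kHz mod fs = 26.6 kHz.
26.6 kHz > fs/2 = 14.775 kHz, folds to fs − 26.6 kHz = 2.95 kHz.
8.35 kHz ≤ fs/2 = 14.775 kHz, passes unchanged.
55.9 kHz mod fs = 26.35 kHz.
26.35 kHz > fs/2 = 14.775 kHz, folds to fs − 26.35 kHz = 3.2 kHz.
32.75 kHz mod fs = 3.2 kHz.
3.2 kHz ≤ fs/2 = 14.775 kHz, appears at 3.2 kHz.
32.75 kHz and 55.9 kHz both map to 3.2 kHz.

32.75 kHz, 55.9 kHz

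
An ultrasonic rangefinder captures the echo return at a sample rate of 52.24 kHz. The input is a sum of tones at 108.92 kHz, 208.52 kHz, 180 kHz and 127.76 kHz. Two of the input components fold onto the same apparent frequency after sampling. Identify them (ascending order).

127.76 kHz, 180 kHz

fs/2 = 26.12 kHz.
108.92 kHz mod fs = 4.44 kHz.
4.44 kHz ≤ fs/2 = 26.12 kHz, appears at 4.44 kHz.
208.52 kHz mod fs = 51.8 kHz.
51.8 kHz > fs/2 = 26.12 kHz, folds to fs − 51.8 kHz = 0.44 kHz.
180 kHz mod fs = 23.28 kHz.
23.28 kHz ≤ fs/2 = 26.12 kHz, appears at 23.28 kHz.
127.76 kHz mod fs = 23.28 kHz.
23.28 kHz ≤ fs/2 = 26.12 kHz, appears at 23.28 kHz.
127.76 kHz and 180 kHz both map to 23.28 kHz.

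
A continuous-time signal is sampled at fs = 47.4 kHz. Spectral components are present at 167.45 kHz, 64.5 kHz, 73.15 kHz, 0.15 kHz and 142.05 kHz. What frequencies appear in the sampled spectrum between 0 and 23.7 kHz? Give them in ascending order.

0.15 kHz, 17.1 kHz, 21.65 kHz, 22.15 kHz

fs/2 = 23.7 kHz.
167.45 kHz mod fs = 25.25 kHz.
25.25 kHz > fs/2 = 23.7 kHz, folds to fs − 25.25 kHz = 22.15 kHz.
64.5 kHz mod fs = 17.1 kHz.
17.1 kHz ≤ fs/2 = 23.7 kHz, appears at 17.1 kHz.
73.15 kHz mod fs = 25.75 kHz.
25.75 kHz > fs/2 = 23.7 kHz, folds to fs − 25.75 kHz = 21.65 kHz.
0.15 kHz ≤ fs/2 = 23.7 kHz, passes unchanged.
142.05 kHz mod fs = 47.25 kHz.
47.25 kHz > fs/2 = 23.7 kHz, folds to fs − 47.25 kHz = 0.15 kHz.
Distinct values: {0.15 kHz, 17.1 kHz, 21.65 kHz, 22.15 kHz}.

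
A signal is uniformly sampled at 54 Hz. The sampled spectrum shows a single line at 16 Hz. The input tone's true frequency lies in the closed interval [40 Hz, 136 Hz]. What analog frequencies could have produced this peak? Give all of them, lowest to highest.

70 Hz, 92 Hz, 124 Hz

Frequencies that alias to 16 Hz are k·fs ± 16 Hz for integer k ≥ 0.
k=0: 16 Hz.
k=1: 38 Hz, 70 Hz.
k=2: 92 Hz, 124 Hz.
k=3: 146 Hz, 178 Hz.
Within [40 Hz, 136 Hz]: 70 Hz, 92 Hz, 124 Hz.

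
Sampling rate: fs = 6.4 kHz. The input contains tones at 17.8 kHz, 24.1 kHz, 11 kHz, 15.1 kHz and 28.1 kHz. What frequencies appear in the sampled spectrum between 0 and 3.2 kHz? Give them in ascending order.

fs/2 = 3.2 kHz.
17.8 kHz mod fs = 5 kHz.
5 kHz > fs/2 = 3.2 kHz, folds to fs − 5 kHz = 1.4 kHz.
24.1 kHz mod fs = 4.9 kHz.
4.9 kHz > fs/2 = 3.2 kHz, folds to fs − 4.9 kHz = 1.5 kHz.
11 kHz mod fs = 4.6 kHz.
4.6 kHz > fs/2 = 3.2 kHz, folds to fs − 4.6 kHz = 1.8 kHz.
15.1 kHz mod fs = 2.3 kHz.
2.3 kHz ≤ fs/2 = 3.2 kHz, appears at 2.3 kHz.
28.1 kHz mod fs = 2.5 kHz.
2.5 kHz ≤ fs/2 = 3.2 kHz, appears at 2.5 kHz.
Distinct values: {1.4 kHz, 1.5 kHz, 1.8 kHz, 2.3 kHz, 2.5 kHz}.

1.4 kHz, 1.5 kHz, 1.8 kHz, 2.3 kHz, 2.5 kHz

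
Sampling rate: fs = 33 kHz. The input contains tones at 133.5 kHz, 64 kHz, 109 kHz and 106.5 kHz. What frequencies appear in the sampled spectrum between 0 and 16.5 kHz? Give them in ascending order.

1.5 kHz, 2 kHz, 7.5 kHz, 10 kHz

fs/2 = 16.5 kHz.
133.5 kHz mod fs = 1.5 kHz.
1.5 kHz ≤ fs/2 = 16.5 kHz, appears at 1.5 kHz.
64 kHz mod fs = 31 kHz.
31 kHz > fs/2 = 16.5 kHz, folds to fs − 31 kHz = 2 kHz.
109 kHz mod fs = 10 kHz.
10 kHz ≤ fs/2 = 16.5 kHz, appears at 10 kHz.
106.5 kHz mod fs = 7.5 kHz.
7.5 kHz ≤ fs/2 = 16.5 kHz, appears at 7.5 kHz.
Distinct values: {1.5 kHz, 2 kHz, 7.5 kHz, 10 kHz}.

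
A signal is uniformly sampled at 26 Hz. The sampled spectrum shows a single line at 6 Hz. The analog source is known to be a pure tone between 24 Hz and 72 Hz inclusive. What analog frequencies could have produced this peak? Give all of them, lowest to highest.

Frequencies that alias to 6 Hz are k·fs ± 6 Hz for integer k ≥ 0.
k=0: 6 Hz.
k=1: 20 Hz, 32 Hz.
k=2: 46 Hz, 58 Hz.
k=3: 72 Hz, 84 Hz.
k=4: 98 Hz, 110 Hz.
Within [24 Hz, 72 Hz]: 32 Hz, 46 Hz, 58 Hz, 72 Hz.

32 Hz, 46 Hz, 58 Hz, 72 Hz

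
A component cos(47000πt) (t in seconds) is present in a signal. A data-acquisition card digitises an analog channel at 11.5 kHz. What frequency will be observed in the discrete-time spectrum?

ω = 47000π rad/s → f = ω/(2π) = 23500 Hz = 23.5 kHz.
23.5 kHz mod fs = 0.5 kHz.
0.5 kHz ≤ fs/2 = 5.75 kHz, appears at 0.5 kHz.

0.5 kHz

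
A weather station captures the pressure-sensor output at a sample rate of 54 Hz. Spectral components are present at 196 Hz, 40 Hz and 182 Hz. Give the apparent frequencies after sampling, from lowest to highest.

14 Hz, 20 Hz

fs/2 = 27 Hz.
196 Hz mod fs = 34 Hz.
34 Hz > fs/2 = 27 Hz, folds to fs − 34 Hz = 20 Hz.
40 Hz > fs/2 = 27 Hz, folds to fs − 40 Hz = 14 Hz.
182 Hz mod fs = 20 Hz.
20 Hz ≤ fs/2 = 27 Hz, appears at 20 Hz.
Distinct values: {14 Hz, 20 Hz}.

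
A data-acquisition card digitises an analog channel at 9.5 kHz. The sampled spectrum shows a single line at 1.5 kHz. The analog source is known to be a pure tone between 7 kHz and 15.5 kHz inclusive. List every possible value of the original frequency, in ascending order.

Frequencies that alias to 1.5 kHz are k·fs ± 1.5 kHz for integer k ≥ 0.
k=0: 1.5 kHz.
k=1: 8 kHz, 11 kHz.
k=2: 17.5 kHz, 20.5 kHz.
Within [7 kHz, 15.5 kHz]: 8 kHz, 11 kHz.

8 kHz, 11 kHz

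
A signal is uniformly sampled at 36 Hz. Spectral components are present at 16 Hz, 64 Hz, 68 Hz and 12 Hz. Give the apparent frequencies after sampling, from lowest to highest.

4 Hz, 8 Hz, 12 Hz, 16 Hz

fs/2 = 18 Hz.
16 Hz ≤ fs/2 = 18 Hz, passes unchanged.
64 Hz mod fs = 28 Hz.
28 Hz > fs/2 = 18 Hz, folds to fs − 28 Hz = 8 Hz.
68 Hz mod fs = 32 Hz.
32 Hz > fs/2 = 18 Hz, folds to fs − 32 Hz = 4 Hz.
12 Hz ≤ fs/2 = 18 Hz, passes unchanged.
Distinct values: {4 Hz, 8 Hz, 12 Hz, 16 Hz}.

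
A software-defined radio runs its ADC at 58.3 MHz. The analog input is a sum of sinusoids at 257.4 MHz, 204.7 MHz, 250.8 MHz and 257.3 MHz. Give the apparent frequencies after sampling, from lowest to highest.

17.6 MHz, 24.1 MHz, 24.2 MHz, 28.5 MHz

fs/2 = 29.15 MHz.
257.4 MHz mod fs = 24.2 MHz.
24.2 MHz ≤ fs/2 = 29.15 MHz, appears at 24.2 MHz.
204.7 MHz mod fs = 29.8 MHz.
29.8 MHz > fs/2 = 29.15 MHz, folds to fs − 29.8 MHz = 28.5 MHz.
250.8 MHz mod fs = 17.6 MHz.
17.6 MHz ≤ fs/2 = 29.15 MHz, appears at 17.6 MHz.
257.3 MHz mod fs = 24.1 MHz.
24.1 MHz ≤ fs/2 = 29.15 MHz, appears at 24.1 MHz.
Distinct values: {17.6 MHz, 24.1 MHz, 24.2 MHz, 28.5 MHz}.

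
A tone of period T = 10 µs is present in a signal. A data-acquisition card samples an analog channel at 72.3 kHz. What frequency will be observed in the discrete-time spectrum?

27.7 kHz

T = 10 µs → f = 1/T = 100 kHz.
100 kHz mod fs = 27.7 kHz.
27.7 kHz ≤ fs/2 = 36.15 kHz, appears at 27.7 kHz.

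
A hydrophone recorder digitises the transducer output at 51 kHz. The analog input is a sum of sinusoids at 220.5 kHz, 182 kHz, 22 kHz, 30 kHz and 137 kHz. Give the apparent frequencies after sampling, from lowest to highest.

fs/2 = 25.5 kHz.
220.5 kHz mod fs = 16.5 kHz.
16.5 kHz ≤ fs/2 = 25.5 kHz, appears at 16.5 kHz.
182 kHz mod fs = 29 kHz.
29 kHz > fs/2 = 25.5 kHz, folds to fs − 29 kHz = 22 kHz.
22 kHz ≤ fs/2 = 25.5 kHz, passes unchanged.
30 kHz > fs/2 = 25.5 kHz, folds to fs − 30 kHz = 21 kHz.
137 kHz mod fs = 35 kHz.
35 kHz > fs/2 = 25.5 kHz, folds to fs − 35 kHz = 16 kHz.
Distinct values: {16 kHz, 16.5 kHz, 21 kHz, 22 kHz}.

16 kHz, 16.5 kHz, 21 kHz, 22 kHz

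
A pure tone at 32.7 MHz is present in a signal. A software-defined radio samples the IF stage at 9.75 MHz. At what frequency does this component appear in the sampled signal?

32.7 MHz mod fs = 3.45 MHz.
3.45 MHz ≤ fs/2 = 4.875 MHz, appears at 3.45 MHz.

3.45 MHz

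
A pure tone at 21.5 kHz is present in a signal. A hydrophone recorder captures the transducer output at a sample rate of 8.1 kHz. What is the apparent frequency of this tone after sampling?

2.8 kHz

21.5 kHz mod fs = 5.3 kHz.
5.3 kHz > fs/2 = 4.05 kHz, folds to fs − 5.3 kHz = 2.8 kHz.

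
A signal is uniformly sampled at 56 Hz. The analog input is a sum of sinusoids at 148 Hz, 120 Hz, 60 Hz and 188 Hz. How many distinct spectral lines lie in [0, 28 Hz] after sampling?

3

fs/2 = 28 Hz.
148 Hz mod fs = 36 Hz.
36 Hz > fs/2 = 28 Hz, folds to fs − 36 Hz = 20 Hz.
120 Hz mod fs = 8 Hz.
8 Hz ≤ fs/2 = 28 Hz, appears at 8 Hz.
60 Hz mod fs = 4 Hz.
4 Hz ≤ fs/2 = 28 Hz, appears at 4 Hz.
188 Hz mod fs = 20 Hz.
20 Hz ≤ fs/2 = 28 Hz, appears at 20 Hz.
Distinct values: {4 Hz, 8 Hz, 20 Hz} → 3.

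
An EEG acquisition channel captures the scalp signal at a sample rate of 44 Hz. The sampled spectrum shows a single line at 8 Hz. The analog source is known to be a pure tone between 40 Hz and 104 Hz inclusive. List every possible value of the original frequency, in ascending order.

52 Hz, 80 Hz, 96 Hz

Frequencies that alias to 8 Hz are k·fs ± 8 Hz for integer k ≥ 0.
k=0: 8 Hz.
k=1: 36 Hz, 52 Hz.
k=2: 80 Hz, 96 Hz.
k=3: 124 Hz, 140 Hz.
Within [40 Hz, 104 Hz]: 52 Hz, 80 Hz, 96 Hz.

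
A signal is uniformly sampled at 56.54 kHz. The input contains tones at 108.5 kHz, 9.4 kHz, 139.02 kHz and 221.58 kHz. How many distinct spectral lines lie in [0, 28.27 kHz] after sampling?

fs/2 = 28.27 kHz.
108.5 kHz mod fs = 51.96 kHz.
51.96 kHz > fs/2 = 28.27 kHz, folds to fs − 51.96 kHz = 4.58 kHz.
9.4 kHz ≤ fs/2 = 28.27 kHz, passes unchanged.
139.02 kHz mod fs = 25.94 kHz.
25.94 kHz ≤ fs/2 = 28.27 kHz, appears at 25.94 kHz.
221.58 kHz mod fs = 51.96 kHz.
51.96 kHz > fs/2 = 28.27 kHz, folds to fs − 51.96 kHz = 4.58 kHz.
Distinct values: {4.58 kHz, 9.4 kHz, 25.94 kHz} → 3.

3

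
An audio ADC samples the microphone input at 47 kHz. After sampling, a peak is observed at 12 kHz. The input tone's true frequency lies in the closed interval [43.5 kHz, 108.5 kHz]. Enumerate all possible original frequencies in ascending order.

Frequencies that alias to 12 kHz are k·fs ± 12 kHz for integer k ≥ 0.
k=0: 12 kHz.
k=1: 35 kHz, 59 kHz.
k=2: 82 kHz, 106 kHz.
k=3: 129 kHz, 153 kHz.
Within [43.5 kHz, 108.5 kHz]: 59 kHz, 82 kHz, 106 kHz.

59 kHz, 82 kHz, 106 kHz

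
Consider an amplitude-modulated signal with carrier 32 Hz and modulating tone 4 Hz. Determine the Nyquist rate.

72 Hz

AM sidebands sit at fc ± fm = 28 Hz and 36 Hz.
Highest-frequency component: 36 Hz.
Nyquist rate = 2 × 36 Hz = 72 Hz.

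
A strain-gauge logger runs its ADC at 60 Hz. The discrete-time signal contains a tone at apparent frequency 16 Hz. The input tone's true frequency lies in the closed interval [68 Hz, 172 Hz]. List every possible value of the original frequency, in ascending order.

Frequencies that alias to 16 Hz are k·fs ± 16 Hz for integer k ≥ 0.
k=0: 16 Hz.
k=1: 44 Hz, 76 Hz.
k=2: 104 Hz, 136 Hz.
k=3: 164 Hz, 196 Hz.
k=4: 224 Hz, 256 Hz.
Within [68 Hz, 172 Hz]: 76 Hz, 104 Hz, 136 Hz, 164 Hz.

76 Hz, 104 Hz, 136 Hz, 164 Hz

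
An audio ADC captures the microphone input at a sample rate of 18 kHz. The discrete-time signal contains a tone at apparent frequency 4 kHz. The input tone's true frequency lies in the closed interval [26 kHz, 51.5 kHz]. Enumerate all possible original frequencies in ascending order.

Frequencies that alias to 4 kHz are k·fs ± 4 kHz for integer k ≥ 0.
k=0: 4 kHz.
k=1: 14 kHz, 22 kHz.
k=2: 32 kHz, 40 kHz.
k=3: 50 kHz, 58 kHz.
k=4: 68 kHz, 76 kHz.
Within [26 kHz, 51.5 kHz]: 32 kHz, 40 kHz, 50 kHz.

32 kHz, 40 kHz, 50 kHz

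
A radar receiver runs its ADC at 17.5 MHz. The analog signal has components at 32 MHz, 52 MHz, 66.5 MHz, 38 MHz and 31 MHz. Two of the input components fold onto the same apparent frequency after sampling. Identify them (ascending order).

32 MHz, 38 MHz

fs/2 = 8.75 MHz.
32 MHz mod fs = 14.5 MHz.
14.5 MHz > fs/2 = 8.75 MHz, folds to fs − 14.5 MHz = 3 MHz.
52 MHz mod fs = 17 MHz.
17 MHz > fs/2 = 8.75 MHz, folds to fs − 17 MHz = 0.5 MHz.
66.5 MHz mod fs = 14 MHz.
14 MHz > fs/2 = 8.75 MHz, folds to fs − 14 MHz = 3.5 MHz.
38 MHz mod fs = 3 MHz.
3 MHz ≤ fs/2 = 8.75 MHz, appears at 3 MHz.
31 MHz mod fs = 13.5 MHz.
13.5 MHz > fs/2 = 8.75 MHz, folds to fs − 13.5 MHz = 4 MHz.
32 MHz and 38 MHz both map to 3 MHz.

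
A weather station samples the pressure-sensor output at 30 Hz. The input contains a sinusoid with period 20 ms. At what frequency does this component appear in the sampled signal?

10 Hz

T = 20 ms → f = 1/T = 50 Hz.
50 Hz mod fs = 20 Hz.
20 Hz > fs/2 = 15 Hz, folds to fs − 20 Hz = 10 Hz.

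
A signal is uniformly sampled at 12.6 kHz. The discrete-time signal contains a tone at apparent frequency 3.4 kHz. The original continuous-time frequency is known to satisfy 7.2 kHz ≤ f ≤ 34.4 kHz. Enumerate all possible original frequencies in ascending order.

Frequencies that alias to 3.4 kHz are k·fs ± 3.4 kHz for integer k ≥ 0.
k=0: 3.4 kHz.
k=1: 9.2 kHz, 16 kHz.
k=2: 21.8 kHz, 28.6 kHz.
k=3: 34.4 kHz, 41.2 kHz.
k=4: 47 kHz, 53.8 kHz.
Within [7.2 kHz, 34.4 kHz]: 9.2 kHz, 16 kHz, 21.8 kHz, 28.6 kHz, 34.4 kHz.

9.2 kHz, 16 kHz, 21.8 kHz, 28.6 kHz, 34.4 kHz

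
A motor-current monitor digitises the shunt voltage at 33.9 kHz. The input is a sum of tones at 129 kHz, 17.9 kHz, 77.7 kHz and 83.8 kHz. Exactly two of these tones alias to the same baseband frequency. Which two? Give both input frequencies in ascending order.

17.9 kHz, 83.8 kHz

fs/2 = 16.95 kHz.
129 kHz mod fs = 27.3 kHz.
27.3 kHz > fs/2 = 16.95 kHz, folds to fs − 27.3 kHz = 6.6 kHz.
17.9 kHz > fs/2 = 16.95 kHz, folds to fs − 17.9 kHz = 16 kHz.
77.7 kHz mod fs = 9.9 kHz.
9.9 kHz ≤ fs/2 = 16.95 kHz, appears at 9.9 kHz.
83.8 kHz mod fs = 16 kHz.
16 kHz ≤ fs/2 = 16.95 kHz, appears at 16 kHz.
17.9 kHz and 83.8 kHz both map to 16 kHz.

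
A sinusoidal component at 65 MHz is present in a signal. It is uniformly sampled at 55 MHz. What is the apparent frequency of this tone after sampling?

65 MHz mod fs = 10 MHz.
10 MHz ≤ fs/2 = 27.5 MHz, appears at 10 MHz.

10 MHz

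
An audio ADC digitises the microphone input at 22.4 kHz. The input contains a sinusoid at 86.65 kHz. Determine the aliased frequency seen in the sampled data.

2.95 kHz

86.65 kHz mod fs = 19.45 kHz.
19.45 kHz > fs/2 = 11.2 kHz, folds to fs − 19.45 kHz = 2.95 kHz.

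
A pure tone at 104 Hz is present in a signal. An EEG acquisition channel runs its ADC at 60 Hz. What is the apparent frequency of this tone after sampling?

104 Hz mod fs = 44 Hz.
44 Hz > fs/2 = 30 Hz, folds to fs − 44 Hz = 16 Hz.

16 Hz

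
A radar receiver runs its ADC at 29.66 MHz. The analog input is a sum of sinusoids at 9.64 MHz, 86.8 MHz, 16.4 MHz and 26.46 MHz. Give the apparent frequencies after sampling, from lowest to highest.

2.18 MHz, 3.2 MHz, 9.64 MHz, 13.26 MHz

fs/2 = 14.83 MHz.
9.64 MHz ≤ fs/2 = 14.83 MHz, passes unchanged.
86.8 MHz mod fs = 27.48 MHz.
27.48 MHz > fs/2 = 14.83 MHz, folds to fs − 27.48 MHz = 2.18 MHz.
16.4 MHz > fs/2 = 14.83 MHz, folds to fs − 16.4 MHz = 13.26 MHz.
26.46 MHz > fs/2 = 14.83 MHz, folds to fs − 26.46 MHz = 3.2 MHz.
Distinct values: {2.18 MHz, 3.2 MHz, 9.64 MHz, 13.26 MHz}.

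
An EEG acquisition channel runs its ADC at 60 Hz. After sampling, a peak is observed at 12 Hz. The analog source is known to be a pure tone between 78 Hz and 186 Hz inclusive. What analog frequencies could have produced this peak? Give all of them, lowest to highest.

Frequencies that alias to 12 Hz are k·fs ± 12 Hz for integer k ≥ 0.
k=0: 12 Hz.
k=1: 48 Hz, 72 Hz.
k=2: 108 Hz, 132 Hz.
k=3: 168 Hz, 192 Hz.
k=4: 228 Hz, 252 Hz.
Within [78 Hz, 186 Hz]: 108 Hz, 132 Hz, 168 Hz.

108 Hz, 132 Hz, 168 Hz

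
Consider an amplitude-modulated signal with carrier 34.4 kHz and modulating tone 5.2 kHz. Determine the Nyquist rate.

AM sidebands sit at fc ± fm = 29.2 kHz and 39.6 kHz.
Highest-frequency component: 39.6 kHz.
Nyquist rate = 2 × 39.6 kHz = 79.2 kHz.

79.2 kHz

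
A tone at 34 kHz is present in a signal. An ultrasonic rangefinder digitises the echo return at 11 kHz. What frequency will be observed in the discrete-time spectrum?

1 kHz

34 kHz mod fs = 1 kHz.
1 kHz ≤ fs/2 = 5.5 kHz, appears at 1 kHz.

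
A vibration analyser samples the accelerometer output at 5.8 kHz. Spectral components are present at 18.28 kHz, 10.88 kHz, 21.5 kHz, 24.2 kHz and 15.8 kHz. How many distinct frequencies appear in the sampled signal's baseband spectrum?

5

fs/2 = 2.9 kHz.
18.28 kHz mod fs = 0.88 kHz.
0.88 kHz ≤ fs/2 = 2.9 kHz, appears at 0.88 kHz.
10.88 kHz mod fs = 5.08 kHz.
5.08 kHz > fs/2 = 2.9 kHz, folds to fs − 5.08 kHz = 0.72 kHz.
21.5 kHz mod fs = 4.1 kHz.
4.1 kHz > fs/2 = 2.9 kHz, folds to fs − 4.1 kHz = 1.7 kHz.
24.2 kHz mod fs = 1 kHz.
1 kHz ≤ fs/2 = 2.9 kHz, appears at 1 kHz.
15.8 kHz mod fs = 4.2 kHz.
4.2 kHz > fs/2 = 2.9 kHz, folds to fs − 4.2 kHz = 1.6 kHz.
Distinct values: {0.72 kHz, 0.88 kHz, 1 kHz, 1.6 kHz, 1.7 kHz} → 5.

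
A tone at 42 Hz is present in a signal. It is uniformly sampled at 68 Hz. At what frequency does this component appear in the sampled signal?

42 Hz > fs/2 = 34 Hz, folds to fs − 42 Hz = 26 Hz.

26 Hz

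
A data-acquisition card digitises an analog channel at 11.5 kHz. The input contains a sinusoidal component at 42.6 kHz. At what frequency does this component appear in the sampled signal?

3.4 kHz

42.6 kHz mod fs = 8.1 kHz.
8.1 kHz > fs/2 = 5.75 kHz, folds to fs − 8.1 kHz = 3.4 kHz.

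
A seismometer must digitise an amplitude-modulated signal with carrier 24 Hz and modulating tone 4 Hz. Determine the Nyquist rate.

56 Hz

AM sidebands sit at fc ± fm = 20 Hz and 28 Hz.
Highest-frequency component: 28 Hz.
Nyquist rate = 2 × 28 Hz = 56 Hz.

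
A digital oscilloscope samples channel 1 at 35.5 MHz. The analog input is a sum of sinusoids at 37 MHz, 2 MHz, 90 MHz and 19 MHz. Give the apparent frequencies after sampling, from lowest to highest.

1.5 MHz, 2 MHz, 16.5 MHz

fs/2 = 17.75 MHz.
37 MHz mod fs = 1.5 MHz.
1.5 MHz ≤ fs/2 = 17.75 MHz, appears at 1.5 MHz.
2 MHz ≤ fs/2 = 17.75 MHz, passes unchanged.
90 MHz mod fs = 19 MHz.
19 MHz > fs/2 = 17.75 MHz, folds to fs − 19 MHz = 16.5 MHz.
19 MHz > fs/2 = 17.75 MHz, folds to fs − 19 MHz = 16.5 MHz.
Distinct values: {1.5 MHz, 2 MHz, 16.5 MHz}.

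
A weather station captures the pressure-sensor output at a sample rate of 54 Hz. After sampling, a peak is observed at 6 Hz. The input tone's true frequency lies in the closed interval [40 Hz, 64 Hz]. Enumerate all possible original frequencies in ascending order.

Frequencies that alias to 6 Hz are k·fs ± 6 Hz for integer k ≥ 0.
k=0: 6 Hz.
k=1: 48 Hz, 60 Hz.
k=2: 102 Hz, 114 Hz.
Within [40 Hz, 64 Hz]: 48 Hz, 60 Hz.

48 Hz, 60 Hz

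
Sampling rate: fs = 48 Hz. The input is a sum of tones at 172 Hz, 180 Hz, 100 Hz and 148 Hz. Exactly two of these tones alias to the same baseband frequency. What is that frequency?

4 Hz

fs/2 = 24 Hz.
172 Hz mod fs = 28 Hz.
28 Hz > fs/2 = 24 Hz, folds to fs − 28 Hz = 20 Hz.
180 Hz mod fs = 36 Hz.
36 Hz > fs/2 = 24 Hz, folds to fs − 36 Hz = 12 Hz.
100 Hz mod fs = 4 Hz.
4 Hz ≤ fs/2 = 24 Hz, appears at 4 Hz.
148 Hz mod fs = 4 Hz.
4 Hz ≤ fs/2 = 24 Hz, appears at 4 Hz.
100 Hz and 148 Hz both map to 4 Hz.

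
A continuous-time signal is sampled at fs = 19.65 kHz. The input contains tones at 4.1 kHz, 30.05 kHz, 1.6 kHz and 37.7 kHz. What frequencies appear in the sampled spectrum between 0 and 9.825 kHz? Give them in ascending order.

1.6 kHz, 4.1 kHz, 9.25 kHz

fs/2 = 9.825 kHz.
4.1 kHz ≤ fs/2 = 9.825 kHz, passes unchanged.
30.05 kHz mod fs = 10.4 kHz.
10.4 kHz > fs/2 = 9.825 kHz, folds to fs − 10.4 kHz = 9.25 kHz.
1.6 kHz ≤ fs/2 = 9.825 kHz, passes unchanged.
37.7 kHz mod fs = 18.05 kHz.
18.05 kHz > fs/2 = 9.825 kHz, folds to fs − 18.05 kHz = 1.6 kHz.
Distinct values: {1.6 kHz, 4.1 kHz, 9.25 kHz}.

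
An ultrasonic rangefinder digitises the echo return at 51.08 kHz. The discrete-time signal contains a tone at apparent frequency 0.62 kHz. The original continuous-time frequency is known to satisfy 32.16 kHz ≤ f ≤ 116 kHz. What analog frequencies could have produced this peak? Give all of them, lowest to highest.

50.46 kHz, 51.7 kHz, 101.54 kHz, 102.78 kHz

Frequencies that alias to 0.62 kHz are k·fs ± 0.62 kHz for integer k ≥ 0.
k=0: 0.62 kHz.
k=1: 50.46 kHz, 51.7 kHz.
k=2: 101.54 kHz, 102.78 kHz.
k=3: 152.62 kHz, 153.86 kHz.
Within [32.16 kHz, 116 kHz]: 50.46 kHz, 51.7 kHz, 101.54 kHz, 102.78 kHz.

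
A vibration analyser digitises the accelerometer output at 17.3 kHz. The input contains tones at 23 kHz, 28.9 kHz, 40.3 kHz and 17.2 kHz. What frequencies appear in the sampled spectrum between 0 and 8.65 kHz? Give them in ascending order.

0.1 kHz, 5.7 kHz

fs/2 = 8.65 kHz.
23 kHz mod fs = 5.7 kHz.
5.7 kHz ≤ fs/2 = 8.65 kHz, appears at 5.7 kHz.
28.9 kHz mod fs = 11.6 kHz.
11.6 kHz > fs/2 = 8.65 kHz, folds to fs − 11.6 kHz = 5.7 kHz.
40.3 kHz mod fs = 5.7 kHz.
5.7 kHz ≤ fs/2 = 8.65 kHz, appears at 5.7 kHz.
17.2 kHz > fs/2 = 8.65 kHz, folds to fs − 17.2 kHz = 0.1 kHz.
Distinct values: {0.1 kHz, 5.7 kHz}.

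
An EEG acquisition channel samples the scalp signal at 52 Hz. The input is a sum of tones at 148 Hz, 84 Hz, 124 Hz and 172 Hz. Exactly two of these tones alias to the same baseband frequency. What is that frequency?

fs/2 = 26 Hz.
148 Hz mod fs = 44 Hz.
44 Hz > fs/2 = 26 Hz, folds to fs − 44 Hz = 8 Hz.
84 Hz mod fs = 32 Hz.
32 Hz > fs/2 = 26 Hz, folds to fs − 32 Hz = 20 Hz.
124 Hz mod fs = 20 Hz.
20 Hz ≤ fs/2 = 26 Hz, appears at 20 Hz.
172 Hz mod fs = 16 Hz.
16 Hz ≤ fs/2 = 26 Hz, appears at 16 Hz.
84 Hz and 124 Hz both map to 20 Hz.

20 Hz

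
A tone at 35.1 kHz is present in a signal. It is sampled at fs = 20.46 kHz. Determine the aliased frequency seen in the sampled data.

5.82 kHz

35.1 kHz mod fs = 14.64 kHz.
14.64 kHz > fs/2 = 10.23 kHz, folds to fs − 14.64 kHz = 5.82 kHz.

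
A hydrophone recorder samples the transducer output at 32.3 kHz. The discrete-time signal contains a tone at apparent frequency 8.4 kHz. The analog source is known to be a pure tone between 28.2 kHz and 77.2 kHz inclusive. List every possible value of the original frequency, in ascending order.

40.7 kHz, 56.2 kHz, 73 kHz

Frequencies that alias to 8.4 kHz are k·fs ± 8.4 kHz for integer k ≥ 0.
k=0: 8.4 kHz.
k=1: 23.9 kHz, 40.7 kHz.
k=2: 56.2 kHz, 73 kHz.
k=3: 88.5 kHz, 105.3 kHz.
Within [28.2 kHz, 77.2 kHz]: 40.7 kHz, 56.2 kHz, 73 kHz.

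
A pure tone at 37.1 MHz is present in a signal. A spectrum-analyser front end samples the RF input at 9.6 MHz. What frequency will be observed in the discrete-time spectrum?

1.3 MHz

37.1 MHz mod fs = 8.3 MHz.
8.3 MHz > fs/2 = 4.8 MHz, folds to fs − 8.3 MHz = 1.3 MHz.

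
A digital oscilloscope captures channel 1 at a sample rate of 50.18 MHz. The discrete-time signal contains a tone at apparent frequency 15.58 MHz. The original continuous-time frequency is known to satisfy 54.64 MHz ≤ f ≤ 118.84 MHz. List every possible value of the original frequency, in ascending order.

Frequencies that alias to 15.58 MHz are k·fs ± 15.58 MHz for integer k ≥ 0.
k=0: 15.58 MHz.
k=1: 34.6 MHz, 65.76 MHz.
k=2: 84.78 MHz, 115.94 MHz.
k=3: 134.96 MHz, 166.12 MHz.
Within [54.64 MHz, 118.84 MHz]: 65.76 MHz, 84.78 MHz, 115.94 MHz.

65.76 MHz, 84.78 MHz, 115.94 MHz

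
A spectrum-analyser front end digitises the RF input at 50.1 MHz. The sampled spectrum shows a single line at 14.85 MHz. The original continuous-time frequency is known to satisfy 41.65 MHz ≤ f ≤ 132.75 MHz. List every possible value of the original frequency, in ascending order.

Frequencies that alias to 14.85 MHz are k·fs ± 14.85 MHz for integer k ≥ 0.
k=0: 14.85 MHz.
k=1: 35.25 MHz, 64.95 MHz.
k=2: 85.35 MHz, 115.05 MHz.
k=3: 135.45 MHz, 165.15 MHz.
Within [41.65 MHz, 132.75 MHz]: 64.95 MHz, 85.35 MHz, 115.05 MHz.

64.95 MHz, 85.35 MHz, 115.05 MHz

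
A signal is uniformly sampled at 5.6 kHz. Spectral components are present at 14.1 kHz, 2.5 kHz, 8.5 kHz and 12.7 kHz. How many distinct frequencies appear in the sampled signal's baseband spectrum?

fs/2 = 2.8 kHz.
14.1 kHz mod fs = 2.9 kHz.
2.9 kHz > fs/2 = 2.8 kHz, folds to fs − 2.9 kHz = 2.7 kHz.
2.5 kHz ≤ fs/2 = 2.8 kHz, passes unchanged.
8.5 kHz mod fs = 2.9 kHz.
2.9 kHz > fs/2 = 2.8 kHz, folds to fs − 2.9 kHz = 2.7 kHz.
12.7 kHz mod fs = 1.5 kHz.
1.5 kHz ≤ fs/2 = 2.8 kHz, appears at 1.5 kHz.
Distinct values: {1.5 kHz, 2.5 kHz, 2.7 kHz} → 3.

3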